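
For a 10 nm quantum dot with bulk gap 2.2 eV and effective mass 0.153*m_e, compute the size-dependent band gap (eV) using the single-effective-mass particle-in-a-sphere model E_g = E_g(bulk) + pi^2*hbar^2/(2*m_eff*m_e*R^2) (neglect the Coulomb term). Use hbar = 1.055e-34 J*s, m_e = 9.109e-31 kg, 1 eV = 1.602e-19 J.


Radius R = 10/2 nm = 5e-09 m
Confinement energy dE = pi^2 * hbar^2 / (2 * m_eff * m_e * R^2)
dE = pi^2 * (1.055e-34)^2 / (2 * 0.153 * 9.109e-31 * (5e-09)^2) J, divided by 1.602e-19 J/eV
dE = 0.0984 eV
Total band gap = E_g(bulk) + dE = 2.2 + 0.0984 = 2.2984 eV

2.2984


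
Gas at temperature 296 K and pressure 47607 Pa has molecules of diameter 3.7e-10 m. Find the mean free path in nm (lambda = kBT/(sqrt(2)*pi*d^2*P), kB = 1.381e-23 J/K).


Mean free path: lambda = kB*T / (sqrt(2) * pi * d^2 * P)
lambda = 1.381e-23 * 296 / (sqrt(2) * pi * (3.7e-10)^2 * 47607)
lambda = 1.41171e-07 m
lambda = 141.17 nm

141.17


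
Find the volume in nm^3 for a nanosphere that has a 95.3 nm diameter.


Radius r = 95.3/2 = 47.65 nm
Volume V = (4/3) * pi * r^3
V = (4/3) * pi * (47.65)^3
V = 453186.88 nm^3

453186.88


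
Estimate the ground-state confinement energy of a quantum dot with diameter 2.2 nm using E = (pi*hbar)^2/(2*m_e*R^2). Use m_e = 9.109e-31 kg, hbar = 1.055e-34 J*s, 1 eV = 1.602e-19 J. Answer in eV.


Radius R = 2.2/2 = 1.1 nm = 1.1e-09 m
E = (pi * 1.055e-34)^2 / (2 * 9.109e-31 * (1.1e-09)^2)
E(J) = 4.98332e-20
E = E(J) / 1.602e-19 = 0.3111 eV

0.3111


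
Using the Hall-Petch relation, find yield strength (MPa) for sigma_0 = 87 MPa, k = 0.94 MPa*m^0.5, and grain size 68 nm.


d = 68 nm = 6.8e-08 m
sqrt(d) = 0.0002607681
Hall-Petch contribution = k / sqrt(d) = 0.94 / 0.0002607681 = 3604.7 MPa
sigma = sigma_0 + k/sqrt(d) = 87 + 3604.7 = 3691.7 MPa

3691.7


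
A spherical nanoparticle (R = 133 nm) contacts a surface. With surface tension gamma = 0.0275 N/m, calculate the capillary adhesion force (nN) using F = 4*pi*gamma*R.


Convert radius: R = 133 nm = 1.33e-07 m
F = 4 * pi * gamma * R
F = 4 * pi * 0.0275 * 1.33e-07
F = 4.59615e-08 N = 45.9615 nN

45.9615


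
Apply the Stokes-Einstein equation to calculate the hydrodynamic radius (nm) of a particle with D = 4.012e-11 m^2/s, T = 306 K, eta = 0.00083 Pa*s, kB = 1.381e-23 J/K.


Stokes-Einstein: R = kB*T / (6*pi*eta*D)
R = 1.381e-23 * 306 / (6 * pi * 0.00083 * 4.012e-11)
R = 6.73248e-09 m = 6.73 nm

6.73


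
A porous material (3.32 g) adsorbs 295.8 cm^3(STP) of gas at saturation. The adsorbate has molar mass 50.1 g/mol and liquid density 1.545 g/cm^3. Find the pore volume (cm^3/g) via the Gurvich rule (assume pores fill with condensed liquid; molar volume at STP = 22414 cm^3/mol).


Moles adsorbed n = V_ads / 22414 = 295.8 / 22414 = 1.319711e-02 mol
Liquid volume V_liq = n * M / rho_liq = 1.319711e-02 * 50.1 / 1.545 = 0.42795 cm^3
Specific pore volume V_pore = V_liq / m_sample = 0.42795 / 3.32
V_pore = 0.1289 cm^3/g

0.1289


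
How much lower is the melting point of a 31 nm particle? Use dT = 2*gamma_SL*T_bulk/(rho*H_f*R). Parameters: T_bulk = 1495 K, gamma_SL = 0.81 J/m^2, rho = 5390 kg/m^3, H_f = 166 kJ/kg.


Radius R = 31/2 = 15.5 nm = 1.55e-08 m
Convert H_f = 166 kJ/kg = 166000 J/kg
dT = 2 * gamma_SL * T_bulk / (rho * H_f * R)
dT = 2 * 0.81 * 1495 / (5390 * 166000 * 1.55e-08)
dT = 174.6 K

174.6


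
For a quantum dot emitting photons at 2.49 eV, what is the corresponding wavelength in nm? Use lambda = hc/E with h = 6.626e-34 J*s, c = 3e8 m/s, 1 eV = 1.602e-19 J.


Convert energy: E = 2.49 eV = 2.49 * 1.602e-19 = 3.98898e-19 J
lambda = h*c / E = 6.626e-34 * 3e8 / 3.98898e-19
lambda = 4.98323e-07 m = 498.3 nm

498.3


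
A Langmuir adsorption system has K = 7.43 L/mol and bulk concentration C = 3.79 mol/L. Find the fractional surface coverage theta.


Langmuir isotherm: theta = K*C / (1 + K*C)
K*C = 7.43 * 3.79 = 28.1597
theta = 28.1597 / (1 + 28.1597) = 28.1597 / 29.1597
theta = 0.9657

0.9657


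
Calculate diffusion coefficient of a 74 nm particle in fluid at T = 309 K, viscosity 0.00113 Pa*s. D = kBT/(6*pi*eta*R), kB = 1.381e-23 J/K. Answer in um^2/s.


Radius R = 74/2 = 37 nm = 3.7e-08 m
D = kB*T / (6*pi*eta*R)
D = 1.381e-23 * 309 / (6 * pi * 0.00113 * 3.7e-08)
D = 5.41466e-12 m^2/s = 5.415 um^2/s

5.415


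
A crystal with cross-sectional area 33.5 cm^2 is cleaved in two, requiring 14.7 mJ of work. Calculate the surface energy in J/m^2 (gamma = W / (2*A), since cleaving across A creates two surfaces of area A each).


Convert: A = 33.5 cm^2 = 0.00335 m^2, W = 14.7 mJ = 0.0147 J
Cleaving exposes two faces of area A, so total new surface = 2*A and gamma = W / (2*A)
gamma = 0.0147 / (2 * 0.00335)
gamma = 2.194 J/m^2

2.194


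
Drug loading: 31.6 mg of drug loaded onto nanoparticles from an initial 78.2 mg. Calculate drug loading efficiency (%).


Drug loading efficiency = (drug loaded / drug initial) * 100
DLE = 31.6 / 78.2 * 100
DLE = 0.4041 * 100
DLE = 40.41%

40.41


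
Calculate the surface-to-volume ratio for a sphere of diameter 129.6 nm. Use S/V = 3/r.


Radius r = 129.6/2 = 64.8 nm
S/V = 3 / r = 3 / 64.8
S/V = 0.0463 nm^-1

0.0463


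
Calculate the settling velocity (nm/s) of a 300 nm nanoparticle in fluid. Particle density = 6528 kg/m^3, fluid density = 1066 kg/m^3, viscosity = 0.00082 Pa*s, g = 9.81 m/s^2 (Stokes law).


Radius R = 300/2 nm = 1.5e-07 m
Density difference = 6528 - 1066 = 5462 kg/m^3
v = 2 * R^2 * (rho_p - rho_f) * g / (9 * eta)
v = 2 * (1.5e-07)^2 * 5462 * 9.81 / (9 * 0.00082)
v = 3.26721e-07 m/s = 326.7209 nm/s

326.7209


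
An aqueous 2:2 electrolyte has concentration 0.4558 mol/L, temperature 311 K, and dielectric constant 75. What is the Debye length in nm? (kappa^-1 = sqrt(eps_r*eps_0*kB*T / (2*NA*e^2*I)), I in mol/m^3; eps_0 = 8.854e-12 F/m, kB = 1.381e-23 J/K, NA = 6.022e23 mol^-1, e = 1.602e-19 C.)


Ionic strength I = 0.4558 * 2^2 * 1000 = 1823.2 mol/m^3
kappa^-1 = sqrt(75 * 8.854e-12 * 1.381e-23 * 311 / (2 * 6.022e23 * (1.602e-19)^2 * 1823.2))
kappa^-1 = 0.225 nm

0.225


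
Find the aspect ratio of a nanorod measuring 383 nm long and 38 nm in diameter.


Aspect ratio AR = length / diameter
AR = 383 / 38
AR = 10.08

10.08


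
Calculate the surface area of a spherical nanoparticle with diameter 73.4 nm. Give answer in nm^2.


Radius r = 73.4/2 = 36.7 nm
Surface area SA = 4 * pi * r^2
SA = 4 * pi * (36.7)^2
SA = 16925.52 nm^2

16925.52


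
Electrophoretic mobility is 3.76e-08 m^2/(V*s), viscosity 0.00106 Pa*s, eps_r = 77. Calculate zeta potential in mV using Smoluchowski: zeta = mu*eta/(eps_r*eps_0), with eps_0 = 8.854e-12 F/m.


Smoluchowski equation: zeta = mu * eta / (eps_r * eps_0)
zeta = 3.76e-08 * 0.00106 / (77 * 8.854e-12)
zeta = 0.058461 V = 58.46 mV

58.46


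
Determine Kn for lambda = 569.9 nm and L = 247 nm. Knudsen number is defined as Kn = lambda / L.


Knudsen number Kn = lambda / L
Kn = 569.9 / 247
Kn = 2.3073

2.3073


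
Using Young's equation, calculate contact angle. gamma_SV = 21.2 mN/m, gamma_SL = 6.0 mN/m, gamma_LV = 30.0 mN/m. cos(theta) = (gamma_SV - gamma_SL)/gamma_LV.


cos(theta) = (gamma_SV - gamma_SL) / gamma_LV
cos(theta) = (21.2 - 6.0) / 30.0
cos(theta) = 0.506667
theta = arccos(0.506667) = 59.56 degrees

59.56


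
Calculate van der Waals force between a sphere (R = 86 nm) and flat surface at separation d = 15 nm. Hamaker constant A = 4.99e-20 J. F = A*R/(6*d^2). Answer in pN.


Convert to SI: R = 86 nm = 8.6e-08 m, d = 15 nm = 1.5e-08 m
F = A * R / (6 * d^2)
F = 4.99e-20 * 8.6e-08 / (6 * (1.5e-08)^2)
F = 3.17881e-12 N = 3.179 pN

3.179


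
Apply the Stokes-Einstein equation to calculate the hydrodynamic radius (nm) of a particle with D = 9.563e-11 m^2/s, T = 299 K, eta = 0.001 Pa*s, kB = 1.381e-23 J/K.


Stokes-Einstein: R = kB*T / (6*pi*eta*D)
R = 1.381e-23 * 299 / (6 * pi * 0.001 * 9.563e-11)
R = 2.29071e-09 m = 2.29 nm

2.29


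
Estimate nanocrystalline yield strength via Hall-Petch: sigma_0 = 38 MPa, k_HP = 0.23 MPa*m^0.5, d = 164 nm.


d = 164 nm = 1.64e-07 m
sqrt(d) = 0.0004049691
Hall-Petch contribution = k / sqrt(d) = 0.23 / 0.0004049691 = 567.9 MPa
sigma = sigma_0 + k/sqrt(d) = 38 + 567.9 = 605.9 MPa

605.9


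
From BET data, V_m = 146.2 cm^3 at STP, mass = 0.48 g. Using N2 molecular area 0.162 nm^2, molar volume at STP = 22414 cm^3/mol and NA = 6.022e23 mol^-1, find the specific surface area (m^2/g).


Number of moles in monolayer = V_m / 22414 = 146.2 / 22414 = 0.00652271
Number of molecules = moles * NA = 0.00652271 * 6.022e23
SA = molecules * sigma / mass
SA = (146.2 / 22414) * 6.022e23 * 0.162e-18 / 0.48
SA = 1325.7 m^2/g

1325.7


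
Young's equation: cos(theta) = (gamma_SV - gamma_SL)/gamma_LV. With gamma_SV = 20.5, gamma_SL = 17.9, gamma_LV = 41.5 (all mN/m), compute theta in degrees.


cos(theta) = (gamma_SV - gamma_SL) / gamma_LV
cos(theta) = (20.5 - 17.9) / 41.5
cos(theta) = 0.062651
theta = arccos(0.062651) = 86.41 degrees

86.41


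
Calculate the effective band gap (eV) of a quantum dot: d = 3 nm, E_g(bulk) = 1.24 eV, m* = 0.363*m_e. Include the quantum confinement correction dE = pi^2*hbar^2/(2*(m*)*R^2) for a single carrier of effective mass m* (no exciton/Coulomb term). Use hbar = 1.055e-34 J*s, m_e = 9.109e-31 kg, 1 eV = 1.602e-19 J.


Radius R = 3/2 nm = 1.5e-09 m
Confinement energy dE = pi^2 * hbar^2 / (2 * m_eff * m_e * R^2)
dE = pi^2 * (1.055e-34)^2 / (2 * 0.363 * 9.109e-31 * (1.5e-09)^2) J, divided by 1.602e-19 J/eV
dE = 0.4608 eV
Total band gap = E_g(bulk) + dE = 1.24 + 0.4608 = 1.7008 eV

1.7008


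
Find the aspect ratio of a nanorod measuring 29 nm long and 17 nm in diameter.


Aspect ratio AR = length / diameter
AR = 29 / 17
AR = 1.71

1.71


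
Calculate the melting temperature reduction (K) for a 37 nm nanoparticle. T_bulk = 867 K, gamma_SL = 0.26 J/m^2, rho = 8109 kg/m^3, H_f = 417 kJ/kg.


Radius R = 37/2 = 18.5 nm = 1.85e-08 m
Convert H_f = 417 kJ/kg = 417000 J/kg
dT = 2 * gamma_SL * T_bulk / (rho * H_f * R)
dT = 2 * 0.26 * 867 / (8109 * 417000 * 1.85e-08)
dT = 7.2 K

7.2


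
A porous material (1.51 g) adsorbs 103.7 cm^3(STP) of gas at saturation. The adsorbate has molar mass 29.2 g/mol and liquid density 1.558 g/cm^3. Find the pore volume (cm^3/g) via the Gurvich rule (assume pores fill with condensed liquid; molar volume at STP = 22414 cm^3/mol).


Moles adsorbed n = V_ads / 22414 = 103.7 / 22414 = 4.626573e-03 mol
Liquid volume V_liq = n * M / rho_liq = 4.626573e-03 * 29.2 / 1.558 = 0.08671 cm^3
Specific pore volume V_pore = V_liq / m_sample = 0.08671 / 1.51
V_pore = 0.0574 cm^3/g

0.0574


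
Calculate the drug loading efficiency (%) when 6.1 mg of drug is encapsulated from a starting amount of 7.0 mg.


Drug loading efficiency = (drug loaded / drug initial) * 100
DLE = 6.1 / 7.0 * 100
DLE = 0.8714 * 100
DLE = 87.14%

87.14


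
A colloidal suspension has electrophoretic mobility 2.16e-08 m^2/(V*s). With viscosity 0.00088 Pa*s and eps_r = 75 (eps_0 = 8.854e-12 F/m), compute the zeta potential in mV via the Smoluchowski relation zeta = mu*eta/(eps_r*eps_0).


Smoluchowski equation: zeta = mu * eta / (eps_r * eps_0)
zeta = 2.16e-08 * 0.00088 / (75 * 8.854e-12)
zeta = 0.028624 V = 28.62 mV

28.62


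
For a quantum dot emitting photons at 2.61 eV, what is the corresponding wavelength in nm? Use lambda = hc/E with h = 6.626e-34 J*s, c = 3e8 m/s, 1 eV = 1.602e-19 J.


Convert energy: E = 2.61 eV = 2.61 * 1.602e-19 = 4.18122e-19 J
lambda = h*c / E = 6.626e-34 * 3e8 / 4.18122e-19
lambda = 4.75411e-07 m = 475.4 nm

475.4


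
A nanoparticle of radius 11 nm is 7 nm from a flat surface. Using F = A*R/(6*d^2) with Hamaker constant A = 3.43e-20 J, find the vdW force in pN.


Convert to SI: R = 11 nm = 1.1e-08 m, d = 7 nm = 7e-09 m
F = A * R / (6 * d^2)
F = 3.43e-20 * 1.1e-08 / (6 * (7e-09)^2)
F = 1.28333e-12 N = 1.283 pN

1.283


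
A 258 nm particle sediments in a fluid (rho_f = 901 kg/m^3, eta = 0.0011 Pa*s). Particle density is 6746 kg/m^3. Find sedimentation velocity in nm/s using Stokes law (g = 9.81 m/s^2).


Radius R = 258/2 nm = 1.29e-07 m
Density difference = 6746 - 901 = 5845 kg/m^3
v = 2 * R^2 * (rho_p - rho_f) * g / (9 * eta)
v = 2 * (1.29e-07)^2 * 5845 * 9.81 / (9 * 0.0011)
v = 1.92765e-07 m/s = 192.7648 nm/s

192.7648


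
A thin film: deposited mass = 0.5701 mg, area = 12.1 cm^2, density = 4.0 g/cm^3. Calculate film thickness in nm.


Convert: m = 0.5701 mg = 5.7010e-07 kg, A = 12.1 cm^2 = 1.2100e-03 m^2, rho = 4.0 g/cm^3 = 4000 kg/m^3
t = m / (A * rho)
t = 5.7010e-07 / (1.2100e-03 * 4000)
t = 1.1779e-07 m = 117.8 nm

117.8


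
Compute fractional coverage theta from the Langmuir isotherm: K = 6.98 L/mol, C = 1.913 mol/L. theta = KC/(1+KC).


Langmuir isotherm: theta = K*C / (1 + K*C)
K*C = 6.98 * 1.913 = 13.35274
theta = 13.35274 / (1 + 13.35274) = 13.35274 / 14.35274
theta = 0.9303

0.9303


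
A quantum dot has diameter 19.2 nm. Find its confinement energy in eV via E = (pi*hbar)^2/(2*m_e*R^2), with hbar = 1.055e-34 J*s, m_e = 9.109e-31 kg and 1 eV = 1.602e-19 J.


Radius R = 19.2/2 = 9.6 nm = 9.6e-09 m
E = (pi * 1.055e-34)^2 / (2 * 9.109e-31 * (9.6e-09)^2)
E(J) = 6.54277e-22
E = E(J) / 1.602e-19 = 0.0041 eV

0.0041


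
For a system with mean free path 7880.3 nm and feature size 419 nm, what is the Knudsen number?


Knudsen number Kn = lambda / L
Kn = 7880.3 / 419
Kn = 18.8074

18.8074


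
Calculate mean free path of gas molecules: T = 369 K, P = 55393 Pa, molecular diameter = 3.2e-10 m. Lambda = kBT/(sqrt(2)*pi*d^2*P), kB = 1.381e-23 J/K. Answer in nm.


Mean free path: lambda = kB*T / (sqrt(2) * pi * d^2 * P)
lambda = 1.381e-23 * 369 / (sqrt(2) * pi * (3.2e-10)^2 * 55393)
lambda = 2.02209e-07 m
lambda = 202.21 nm

202.21


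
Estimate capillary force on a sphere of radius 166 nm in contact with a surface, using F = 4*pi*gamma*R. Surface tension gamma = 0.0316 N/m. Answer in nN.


Convert radius: R = 166 nm = 1.66e-07 m
F = 4 * pi * gamma * R
F = 4 * pi * 0.0316 * 1.66e-07
F = 6.59182e-08 N = 65.9182 nN

65.9182


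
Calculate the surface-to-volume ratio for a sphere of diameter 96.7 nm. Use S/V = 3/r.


Radius r = 96.7/2 = 48.35 nm
S/V = 3 / r = 3 / 48.35
S/V = 0.062 nm^-1

0.062


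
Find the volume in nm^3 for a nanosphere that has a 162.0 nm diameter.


Radius r = 162.0/2 = 81 nm
Volume V = (4/3) * pi * r^3
V = (4/3) * pi * (81)^3
V = 2226094.86 nm^3

2226094.86


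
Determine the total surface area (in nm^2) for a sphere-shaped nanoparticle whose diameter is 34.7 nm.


Radius r = 34.7/2 = 17.35 nm
Surface area SA = 4 * pi * r^2
SA = 4 * pi * (17.35)^2
SA = 3782.76 nm^2

3782.76


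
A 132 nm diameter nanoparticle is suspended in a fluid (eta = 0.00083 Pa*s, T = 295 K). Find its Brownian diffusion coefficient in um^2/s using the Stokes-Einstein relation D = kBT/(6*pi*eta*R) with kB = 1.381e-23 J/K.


Radius R = 132/2 = 66 nm = 6.6e-08 m
D = kB*T / (6*pi*eta*R)
D = 1.381e-23 * 295 / (6 * pi * 0.00083 * 6.6e-08)
D = 3.94541e-12 m^2/s = 3.945 um^2/s

3.945


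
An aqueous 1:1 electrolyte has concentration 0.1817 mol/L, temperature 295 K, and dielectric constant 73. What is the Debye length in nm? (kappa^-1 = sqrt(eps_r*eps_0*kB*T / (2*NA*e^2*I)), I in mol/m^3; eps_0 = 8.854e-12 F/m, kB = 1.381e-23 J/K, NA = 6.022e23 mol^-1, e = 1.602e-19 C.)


Ionic strength I = 0.1817 * 1^2 * 1000 = 181.7 mol/m^3
kappa^-1 = sqrt(73 * 8.854e-12 * 1.381e-23 * 295 / (2 * 6.022e23 * (1.602e-19)^2 * 181.7))
kappa^-1 = 0.685 nm

0.685


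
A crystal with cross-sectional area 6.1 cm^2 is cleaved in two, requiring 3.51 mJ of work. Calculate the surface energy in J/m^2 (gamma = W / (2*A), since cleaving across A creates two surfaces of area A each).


Convert: A = 6.1 cm^2 = 0.00061 m^2, W = 3.51 mJ = 0.00351 J
Cleaving exposes two faces of area A, so total new surface = 2*A and gamma = W / (2*A)
gamma = 0.00351 / (2 * 0.00061)
gamma = 2.877 J/m^2

2.877


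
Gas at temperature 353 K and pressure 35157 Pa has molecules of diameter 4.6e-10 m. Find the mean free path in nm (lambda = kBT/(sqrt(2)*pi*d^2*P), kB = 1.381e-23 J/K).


Mean free path: lambda = kB*T / (sqrt(2) * pi * d^2 * P)
lambda = 1.381e-23 * 353 / (sqrt(2) * pi * (4.6e-10)^2 * 35157)
lambda = 1.47495e-07 m
lambda = 147.49 nm

147.49


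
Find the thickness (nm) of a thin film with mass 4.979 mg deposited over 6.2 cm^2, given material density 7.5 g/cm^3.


Convert: m = 4.979 mg = 4.9790e-06 kg, A = 6.2 cm^2 = 6.2000e-04 m^2, rho = 7.5 g/cm^3 = 7500 kg/m^3
t = m / (A * rho)
t = 4.9790e-06 / (6.2000e-04 * 7500)
t = 1.0708e-06 m = 1070.8 nm

1070.8


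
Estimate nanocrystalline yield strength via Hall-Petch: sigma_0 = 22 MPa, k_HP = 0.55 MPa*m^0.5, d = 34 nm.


d = 34 nm = 3.4e-08 m
sqrt(d) = 0.0001843909
Hall-Petch contribution = k / sqrt(d) = 0.55 / 0.0001843909 = 2982.8 MPa
sigma = sigma_0 + k/sqrt(d) = 22 + 2982.8 = 3004.8 MPa

3004.8


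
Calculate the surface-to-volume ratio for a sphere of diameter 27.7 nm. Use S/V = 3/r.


Radius r = 27.7/2 = 13.85 nm
S/V = 3 / r = 3 / 13.85
S/V = 0.2166 nm^-1

0.2166


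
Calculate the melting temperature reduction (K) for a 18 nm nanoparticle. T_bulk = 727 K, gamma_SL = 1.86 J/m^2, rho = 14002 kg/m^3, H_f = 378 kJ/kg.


Radius R = 18/2 = 9 nm = 9e-09 m
Convert H_f = 378 kJ/kg = 378000 J/kg
dT = 2 * gamma_SL * T_bulk / (rho * H_f * R)
dT = 2 * 1.86 * 727 / (14002 * 378000 * 9e-09)
dT = 56.8 K

56.8


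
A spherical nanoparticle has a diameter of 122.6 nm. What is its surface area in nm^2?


Radius r = 122.6/2 = 61.3 nm
Surface area SA = 4 * pi * r^2
SA = 4 * pi * (61.3)^2
SA = 47220.53 nm^2

47220.53


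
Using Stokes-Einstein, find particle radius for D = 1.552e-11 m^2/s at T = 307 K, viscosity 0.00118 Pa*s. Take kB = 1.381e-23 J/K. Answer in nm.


Stokes-Einstein: R = kB*T / (6*pi*eta*D)
R = 1.381e-23 * 307 / (6 * pi * 0.00118 * 1.552e-11)
R = 1.22817e-08 m = 12.28 nm

12.28


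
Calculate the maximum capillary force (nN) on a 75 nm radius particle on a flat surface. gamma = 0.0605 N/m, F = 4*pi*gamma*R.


Convert radius: R = 75 nm = 7.5e-08 m
F = 4 * pi * gamma * R
F = 4 * pi * 0.0605 * 7.5e-08
F = 5.70199e-08 N = 57.0199 nN

57.0199


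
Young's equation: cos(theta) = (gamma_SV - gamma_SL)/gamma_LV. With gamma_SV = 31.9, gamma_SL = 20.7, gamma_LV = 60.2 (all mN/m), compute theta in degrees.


cos(theta) = (gamma_SV - gamma_SL) / gamma_LV
cos(theta) = (31.9 - 20.7) / 60.2
cos(theta) = 0.186047
theta = arccos(0.186047) = 79.28 degrees

79.28


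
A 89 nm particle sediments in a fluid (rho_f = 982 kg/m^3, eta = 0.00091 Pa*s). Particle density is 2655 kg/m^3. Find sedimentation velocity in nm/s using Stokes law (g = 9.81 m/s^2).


Radius R = 89/2 nm = 4.45e-08 m
Density difference = 2655 - 982 = 1673 kg/m^3
v = 2 * R^2 * (rho_p - rho_f) * g / (9 * eta)
v = 2 * (4.45e-08)^2 * 1673 * 9.81 / (9 * 0.00091)
v = 7.93654e-09 m/s = 7.9365 nm/s

7.9365


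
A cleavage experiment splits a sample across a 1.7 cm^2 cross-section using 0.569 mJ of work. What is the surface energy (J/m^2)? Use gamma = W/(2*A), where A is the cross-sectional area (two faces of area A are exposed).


Convert: A = 1.7 cm^2 = 0.00017 m^2, W = 0.569 mJ = 0.000569 J
Cleaving exposes two faces of area A, so total new surface = 2*A and gamma = W / (2*A)
gamma = 0.000569 / (2 * 0.00017)
gamma = 1.674 J/m^2

1.674


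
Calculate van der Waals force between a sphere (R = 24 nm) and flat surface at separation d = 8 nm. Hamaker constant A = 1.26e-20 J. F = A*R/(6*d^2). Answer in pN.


Convert to SI: R = 24 nm = 2.4e-08 m, d = 8 nm = 8e-09 m
F = A * R / (6 * d^2)
F = 1.26e-20 * 2.4e-08 / (6 * (8e-09)^2)
F = 7.875e-13 N = 0.787 pN

0.787


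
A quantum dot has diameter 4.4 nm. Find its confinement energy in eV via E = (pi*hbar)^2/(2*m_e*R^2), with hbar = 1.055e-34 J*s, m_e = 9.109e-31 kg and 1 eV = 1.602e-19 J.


Radius R = 4.4/2 = 2.2 nm = 2.2e-09 m
E = (pi * 1.055e-34)^2 / (2 * 9.109e-31 * (2.2e-09)^2)
E(J) = 1.24583e-20
E = E(J) / 1.602e-19 = 0.0778 eV

0.0778


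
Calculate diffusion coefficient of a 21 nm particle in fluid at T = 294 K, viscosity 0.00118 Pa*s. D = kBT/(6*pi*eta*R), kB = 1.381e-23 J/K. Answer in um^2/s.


Radius R = 21/2 = 10.5 nm = 1.05e-08 m
D = kB*T / (6*pi*eta*R)
D = 1.381e-23 * 294 / (6 * pi * 0.00118 * 1.05e-08)
D = 1.73848e-11 m^2/s = 17.385 um^2/s

17.385


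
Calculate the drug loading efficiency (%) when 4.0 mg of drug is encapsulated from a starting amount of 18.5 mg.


Drug loading efficiency = (drug loaded / drug initial) * 100
DLE = 4.0 / 18.5 * 100
DLE = 0.2162 * 100
DLE = 21.62%

21.62


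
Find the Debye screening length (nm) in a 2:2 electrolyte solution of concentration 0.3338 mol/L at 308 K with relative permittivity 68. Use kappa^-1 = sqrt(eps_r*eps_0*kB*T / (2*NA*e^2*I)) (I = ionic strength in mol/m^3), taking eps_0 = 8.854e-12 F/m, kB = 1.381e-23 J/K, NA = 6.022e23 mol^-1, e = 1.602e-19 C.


Ionic strength I = 0.3338 * 2^2 * 1000 = 1335.2 mol/m^3
kappa^-1 = sqrt(68 * 8.854e-12 * 1.381e-23 * 308 / (2 * 6.022e23 * (1.602e-19)^2 * 1335.2))
kappa^-1 = 0.249 nm

0.249


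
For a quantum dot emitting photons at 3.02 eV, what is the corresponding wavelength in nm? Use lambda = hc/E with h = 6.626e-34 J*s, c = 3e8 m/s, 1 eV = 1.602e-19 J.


Convert energy: E = 3.02 eV = 3.02 * 1.602e-19 = 4.83804e-19 J
lambda = h*c / E = 6.626e-34 * 3e8 / 4.83804e-19
lambda = 4.10869e-07 m = 410.9 nm

410.9


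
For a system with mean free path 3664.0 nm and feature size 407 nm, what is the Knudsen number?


Knudsen number Kn = lambda / L
Kn = 3664.0 / 407
Kn = 9.0025

9.0025


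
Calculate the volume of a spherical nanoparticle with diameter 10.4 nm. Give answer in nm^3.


Radius r = 10.4/2 = 5.2 nm
Volume V = (4/3) * pi * r^3
V = (4/3) * pi * (5.2)^3
V = 588.98 nm^3

588.98


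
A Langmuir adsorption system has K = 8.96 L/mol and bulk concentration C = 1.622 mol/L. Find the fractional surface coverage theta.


Langmuir isotherm: theta = K*C / (1 + K*C)
K*C = 8.96 * 1.622 = 14.53312
theta = 14.53312 / (1 + 14.53312) = 14.53312 / 15.53312
theta = 0.9356

0.9356


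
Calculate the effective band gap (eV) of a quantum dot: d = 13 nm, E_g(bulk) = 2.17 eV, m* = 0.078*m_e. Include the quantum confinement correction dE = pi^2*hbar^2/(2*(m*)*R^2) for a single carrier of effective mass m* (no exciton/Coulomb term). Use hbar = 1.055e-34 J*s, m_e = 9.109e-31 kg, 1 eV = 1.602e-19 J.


Radius R = 13/2 nm = 6.5e-09 m
Confinement energy dE = pi^2 * hbar^2 / (2 * m_eff * m_e * R^2)
dE = pi^2 * (1.055e-34)^2 / (2 * 0.078 * 9.109e-31 * (6.5e-09)^2) J, divided by 1.602e-19 J/eV
dE = 0.1142 eV
Total band gap = E_g(bulk) + dE = 2.17 + 0.1142 = 2.2842 eV

2.2842


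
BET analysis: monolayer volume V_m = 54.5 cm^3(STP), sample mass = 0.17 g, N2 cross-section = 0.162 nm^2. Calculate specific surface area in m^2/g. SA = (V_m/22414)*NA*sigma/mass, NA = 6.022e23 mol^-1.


Number of moles in monolayer = V_m / 22414 = 54.5 / 22414 = 0.00243152
Number of molecules = moles * NA = 0.00243152 * 6.022e23
SA = molecules * sigma / mass
SA = (54.5 / 22414) * 6.022e23 * 0.162e-18 / 0.17
SA = 1395.4 m^2/g

1395.4


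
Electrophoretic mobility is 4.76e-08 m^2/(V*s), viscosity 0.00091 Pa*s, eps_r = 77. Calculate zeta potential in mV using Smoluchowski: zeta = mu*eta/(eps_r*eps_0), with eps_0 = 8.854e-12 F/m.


Smoluchowski equation: zeta = mu * eta / (eps_r * eps_0)
zeta = 4.76e-08 * 0.00091 / (77 * 8.854e-12)
zeta = 0.063536 V = 63.54 mV

63.54


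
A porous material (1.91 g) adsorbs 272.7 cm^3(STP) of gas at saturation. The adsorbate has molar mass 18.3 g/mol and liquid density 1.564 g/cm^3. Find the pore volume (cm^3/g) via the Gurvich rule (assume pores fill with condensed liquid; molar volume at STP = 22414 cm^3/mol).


Moles adsorbed n = V_ads / 22414 = 272.7 / 22414 = 1.216650e-02 mol
Liquid volume V_liq = n * M / rho_liq = 1.216650e-02 * 18.3 / 1.564 = 0.14236 cm^3
Specific pore volume V_pore = V_liq / m_sample = 0.14236 / 1.91
V_pore = 0.0745 cm^3/g

0.0745


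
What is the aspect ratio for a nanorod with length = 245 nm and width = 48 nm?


Aspect ratio AR = length / diameter
AR = 245 / 48
AR = 5.1

5.1


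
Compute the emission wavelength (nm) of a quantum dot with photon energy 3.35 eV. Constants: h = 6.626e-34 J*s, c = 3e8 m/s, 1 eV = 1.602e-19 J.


Convert energy: E = 3.35 eV = 3.35 * 1.602e-19 = 5.3667e-19 J
lambda = h*c / E = 6.626e-34 * 3e8 / 5.3667e-19
lambda = 3.70395e-07 m = 370.4 nm

370.4


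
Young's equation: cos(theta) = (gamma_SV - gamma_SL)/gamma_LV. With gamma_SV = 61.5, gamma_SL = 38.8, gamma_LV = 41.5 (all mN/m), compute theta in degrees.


cos(theta) = (gamma_SV - gamma_SL) / gamma_LV
cos(theta) = (61.5 - 38.8) / 41.5
cos(theta) = 0.546988
theta = arccos(0.546988) = 56.84 degrees

56.84


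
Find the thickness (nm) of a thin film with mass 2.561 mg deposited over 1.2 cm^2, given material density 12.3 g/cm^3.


Convert: m = 2.561 mg = 2.5610e-06 kg, A = 1.2 cm^2 = 1.2000e-04 m^2, rho = 12.3 g/cm^3 = 12300 kg/m^3
t = m / (A * rho)
t = 2.5610e-06 / (1.2000e-04 * 12300)
t = 1.7351e-06 m = 1735.1 nm

1735.1


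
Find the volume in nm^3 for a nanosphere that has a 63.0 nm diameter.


Radius r = 63.0/2 = 31.5 nm
Volume V = (4/3) * pi * r^3
V = (4/3) * pi * (31.5)^3
V = 130924.3 nm^3

130924.3


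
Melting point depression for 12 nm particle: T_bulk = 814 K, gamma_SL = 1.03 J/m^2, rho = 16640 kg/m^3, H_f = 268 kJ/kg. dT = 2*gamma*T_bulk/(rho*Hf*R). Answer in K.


Radius R = 12/2 = 6 nm = 6e-09 m
Convert H_f = 268 kJ/kg = 268000 J/kg
dT = 2 * gamma_SL * T_bulk / (rho * H_f * R)
dT = 2 * 1.03 * 814 / (16640 * 268000 * 6e-09)
dT = 62.7 K

62.7


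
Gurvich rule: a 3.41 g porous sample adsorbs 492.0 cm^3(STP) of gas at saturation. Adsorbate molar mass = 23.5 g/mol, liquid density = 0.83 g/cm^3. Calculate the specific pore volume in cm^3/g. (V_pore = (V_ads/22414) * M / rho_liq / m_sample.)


Moles adsorbed n = V_ads / 22414 = 492.0 / 22414 = 2.195057e-02 mol
Liquid volume V_liq = n * M / rho_liq = 2.195057e-02 * 23.5 / 0.83 = 0.62149 cm^3
Specific pore volume V_pore = V_liq / m_sample = 0.62149 / 3.41
V_pore = 0.1823 cm^3/g

0.1823


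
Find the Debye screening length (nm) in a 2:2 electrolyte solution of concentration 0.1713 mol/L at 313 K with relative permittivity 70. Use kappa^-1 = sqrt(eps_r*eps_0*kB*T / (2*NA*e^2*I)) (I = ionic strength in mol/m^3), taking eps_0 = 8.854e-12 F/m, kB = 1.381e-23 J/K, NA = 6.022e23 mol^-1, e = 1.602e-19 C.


Ionic strength I = 0.1713 * 2^2 * 1000 = 685.2 mol/m^3
kappa^-1 = sqrt(70 * 8.854e-12 * 1.381e-23 * 313 / (2 * 6.022e23 * (1.602e-19)^2 * 685.2))
kappa^-1 = 0.356 nm

0.356


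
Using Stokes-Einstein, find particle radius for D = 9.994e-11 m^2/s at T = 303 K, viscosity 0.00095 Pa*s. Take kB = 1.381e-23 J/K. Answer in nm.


Stokes-Einstein: R = kB*T / (6*pi*eta*D)
R = 1.381e-23 * 303 / (6 * pi * 0.00095 * 9.994e-11)
R = 2.33815e-09 m = 2.34 nm

2.34


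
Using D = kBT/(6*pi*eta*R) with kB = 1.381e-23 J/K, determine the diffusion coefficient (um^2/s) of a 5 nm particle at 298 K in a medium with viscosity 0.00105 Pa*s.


Radius R = 5/2 = 2.5 nm = 2.5e-09 m
D = kB*T / (6*pi*eta*R)
D = 1.381e-23 * 298 / (6 * pi * 0.00105 * 2.5e-09)
D = 8.31725e-11 m^2/s = 83.172 um^2/s

83.172


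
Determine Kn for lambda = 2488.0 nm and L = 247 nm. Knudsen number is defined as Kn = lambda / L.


Knudsen number Kn = lambda / L
Kn = 2488.0 / 247
Kn = 10.0729

10.0729


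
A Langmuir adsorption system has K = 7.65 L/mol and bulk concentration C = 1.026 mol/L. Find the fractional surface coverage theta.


Langmuir isotherm: theta = K*C / (1 + K*C)
K*C = 7.65 * 1.026 = 7.8489
theta = 7.8489 / (1 + 7.8489) = 7.8489 / 8.8489
theta = 0.887

0.887


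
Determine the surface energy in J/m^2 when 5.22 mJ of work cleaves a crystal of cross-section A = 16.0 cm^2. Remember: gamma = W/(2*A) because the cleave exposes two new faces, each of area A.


Convert: A = 16.0 cm^2 = 0.0016 m^2, W = 5.22 mJ = 0.00522 J
Cleaving exposes two faces of area A, so total new surface = 2*A and gamma = W / (2*A)
gamma = 0.00522 / (2 * 0.0016)
gamma = 1.631 J/m^2

1.631


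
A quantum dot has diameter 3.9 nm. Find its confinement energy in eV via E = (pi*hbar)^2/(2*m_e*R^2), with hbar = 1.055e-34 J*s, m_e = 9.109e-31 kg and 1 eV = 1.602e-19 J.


Radius R = 3.9/2 = 1.95 nm = 1.95e-09 m
E = (pi * 1.055e-34)^2 / (2 * 9.109e-31 * (1.95e-09)^2)
E(J) = 1.58575e-20
E = E(J) / 1.602e-19 = 0.099 eV

0.099


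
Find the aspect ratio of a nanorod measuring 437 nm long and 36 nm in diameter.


Aspect ratio AR = length / diameter
AR = 437 / 36
AR = 12.14

12.14


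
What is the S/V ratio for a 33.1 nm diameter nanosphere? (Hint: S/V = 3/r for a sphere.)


Radius r = 33.1/2 = 16.55 nm
S/V = 3 / r = 3 / 16.55
S/V = 0.1813 nm^-1

0.1813


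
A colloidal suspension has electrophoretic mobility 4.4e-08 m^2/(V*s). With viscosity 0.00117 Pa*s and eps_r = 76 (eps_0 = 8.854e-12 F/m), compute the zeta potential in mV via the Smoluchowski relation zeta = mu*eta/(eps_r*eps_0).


Smoluchowski equation: zeta = mu * eta / (eps_r * eps_0)
zeta = 4.4e-08 * 0.00117 / (76 * 8.854e-12)
zeta = 0.076504 V = 76.5 mV

76.5


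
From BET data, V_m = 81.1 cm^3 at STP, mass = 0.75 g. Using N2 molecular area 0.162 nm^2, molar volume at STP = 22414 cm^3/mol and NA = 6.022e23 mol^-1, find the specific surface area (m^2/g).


Number of moles in monolayer = V_m / 22414 = 81.1 / 22414 = 0.00361827
Number of molecules = moles * NA = 0.00361827 * 6.022e23
SA = molecules * sigma / mass
SA = (81.1 / 22414) * 6.022e23 * 0.162e-18 / 0.75
SA = 470.6 m^2/g

470.6


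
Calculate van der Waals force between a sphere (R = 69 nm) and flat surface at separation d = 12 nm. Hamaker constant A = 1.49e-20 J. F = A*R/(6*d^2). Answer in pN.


Convert to SI: R = 69 nm = 6.9e-08 m, d = 12 nm = 1.2e-08 m
F = A * R / (6 * d^2)
F = 1.49e-20 * 6.9e-08 / (6 * (1.2e-08)^2)
F = 1.18993e-12 N = 1.19 pN

1.19


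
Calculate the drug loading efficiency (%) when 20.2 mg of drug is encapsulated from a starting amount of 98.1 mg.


Drug loading efficiency = (drug loaded / drug initial) * 100
DLE = 20.2 / 98.1 * 100
DLE = 0.2059 * 100
DLE = 20.59%

20.59


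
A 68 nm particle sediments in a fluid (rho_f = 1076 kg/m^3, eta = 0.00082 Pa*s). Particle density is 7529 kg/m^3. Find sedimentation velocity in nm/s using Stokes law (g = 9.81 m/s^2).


Radius R = 68/2 nm = 3.4e-08 m
Density difference = 7529 - 1076 = 6453 kg/m^3
v = 2 * R^2 * (rho_p - rho_f) * g / (9 * eta)
v = 2 * (3.4e-08)^2 * 6453 * 9.81 / (9 * 0.00082)
v = 1.98318e-08 m/s = 19.8318 nm/s

19.8318


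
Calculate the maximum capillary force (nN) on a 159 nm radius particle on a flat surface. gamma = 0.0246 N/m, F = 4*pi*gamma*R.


Convert radius: R = 159 nm = 1.59e-07 m
F = 4 * pi * gamma * R
F = 4 * pi * 0.0246 * 1.59e-07
F = 4.91521e-08 N = 49.1521 nN

49.1521


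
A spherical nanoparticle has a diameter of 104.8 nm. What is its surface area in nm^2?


Radius r = 104.8/2 = 52.4 nm
Surface area SA = 4 * pi * r^2
SA = 4 * pi * (52.4)^2
SA = 34504.24 nm^2

34504.24


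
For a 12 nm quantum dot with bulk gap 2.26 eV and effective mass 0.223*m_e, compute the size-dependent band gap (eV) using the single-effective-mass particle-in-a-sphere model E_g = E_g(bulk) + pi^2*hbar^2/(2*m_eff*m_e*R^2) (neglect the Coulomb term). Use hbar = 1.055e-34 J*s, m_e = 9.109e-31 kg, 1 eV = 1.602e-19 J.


Radius R = 12/2 nm = 6e-09 m
Confinement energy dE = pi^2 * hbar^2 / (2 * m_eff * m_e * R^2)
dE = pi^2 * (1.055e-34)^2 / (2 * 0.223 * 9.109e-31 * (6e-09)^2) J, divided by 1.602e-19 J/eV
dE = 0.0469 eV
Total band gap = E_g(bulk) + dE = 2.26 + 0.0469 = 2.3069 eV

2.3069


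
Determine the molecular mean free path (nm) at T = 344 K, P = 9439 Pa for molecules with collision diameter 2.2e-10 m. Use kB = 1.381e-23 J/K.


Mean free path: lambda = kB*T / (sqrt(2) * pi * d^2 * P)
lambda = 1.381e-23 * 344 / (sqrt(2) * pi * (2.2e-10)^2 * 9439)
lambda = 2.34054e-06 m
lambda = 2340.54 nm

2340.54


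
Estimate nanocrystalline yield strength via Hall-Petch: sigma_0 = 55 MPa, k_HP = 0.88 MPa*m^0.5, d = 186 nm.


d = 186 nm = 1.86e-07 m
sqrt(d) = 0.0004312772
Hall-Petch contribution = k / sqrt(d) = 0.88 / 0.0004312772 = 2040.5 MPa
sigma = sigma_0 + k/sqrt(d) = 55 + 2040.5 = 2095.5 MPa

2095.5


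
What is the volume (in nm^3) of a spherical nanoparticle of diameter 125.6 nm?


Radius r = 125.6/2 = 62.8 nm
Volume V = (4/3) * pi * r^3
V = (4/3) * pi * (62.8)^3
V = 1037450.87 nm^3

1037450.87


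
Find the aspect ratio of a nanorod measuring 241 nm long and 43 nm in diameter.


Aspect ratio AR = length / diameter
AR = 241 / 43
AR = 5.6

5.6


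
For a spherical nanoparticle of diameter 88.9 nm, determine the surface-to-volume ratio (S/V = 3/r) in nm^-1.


Radius r = 88.9/2 = 44.45 nm
S/V = 3 / r = 3 / 44.45
S/V = 0.0675 nm^-1

0.0675


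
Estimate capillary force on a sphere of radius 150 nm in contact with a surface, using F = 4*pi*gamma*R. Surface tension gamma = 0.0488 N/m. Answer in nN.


Convert radius: R = 150 nm = 1.5e-07 m
F = 4 * pi * gamma * R
F = 4 * pi * 0.0488 * 1.5e-07
F = 9.19858e-08 N = 91.9858 nN

91.9858


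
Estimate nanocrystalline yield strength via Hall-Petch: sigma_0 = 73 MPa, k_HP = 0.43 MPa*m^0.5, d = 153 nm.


d = 153 nm = 1.53e-07 m
sqrt(d) = 0.0003911521
Hall-Petch contribution = k / sqrt(d) = 0.43 / 0.0003911521 = 1099.3 MPa
sigma = sigma_0 + k/sqrt(d) = 73 + 1099.3 = 1172.3 MPa

1172.3


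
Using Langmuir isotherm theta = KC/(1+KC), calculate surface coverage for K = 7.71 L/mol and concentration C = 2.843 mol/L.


Langmuir isotherm: theta = K*C / (1 + K*C)
K*C = 7.71 * 2.843 = 21.91953
theta = 21.91953 / (1 + 21.91953) = 21.91953 / 22.91953
theta = 0.9564

0.9564


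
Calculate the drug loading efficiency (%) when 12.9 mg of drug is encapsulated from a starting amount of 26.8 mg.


Drug loading efficiency = (drug loaded / drug initial) * 100
DLE = 12.9 / 26.8 * 100
DLE = 0.4813 * 100
DLE = 48.13%

48.13


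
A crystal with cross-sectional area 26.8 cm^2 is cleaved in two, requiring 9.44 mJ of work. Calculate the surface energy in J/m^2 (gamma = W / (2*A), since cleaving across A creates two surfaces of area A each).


Convert: A = 26.8 cm^2 = 0.00268 m^2, W = 9.44 mJ = 0.00944 J
Cleaving exposes two faces of area A, so total new surface = 2*A and gamma = W / (2*A)
gamma = 0.00944 / (2 * 0.00268)
gamma = 1.761 J/m^2

1.761


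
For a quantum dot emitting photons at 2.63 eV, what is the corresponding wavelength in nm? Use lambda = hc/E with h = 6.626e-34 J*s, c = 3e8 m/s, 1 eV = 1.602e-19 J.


Convert energy: E = 2.63 eV = 2.63 * 1.602e-19 = 4.21326e-19 J
lambda = h*c / E = 6.626e-34 * 3e8 / 4.21326e-19
lambda = 4.71796e-07 m = 471.8 nm

471.8


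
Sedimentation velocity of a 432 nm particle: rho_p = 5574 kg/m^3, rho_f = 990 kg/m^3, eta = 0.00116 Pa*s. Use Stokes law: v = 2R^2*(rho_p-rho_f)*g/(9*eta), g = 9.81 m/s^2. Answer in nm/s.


Radius R = 432/2 nm = 2.16e-07 m
Density difference = 5574 - 990 = 4584 kg/m^3
v = 2 * R^2 * (rho_p - rho_f) * g / (9 * eta)
v = 2 * (2.16e-07)^2 * 4584 * 9.81 / (9 * 0.00116)
v = 4.0193e-07 m/s = 401.9302 nm/s

401.9302


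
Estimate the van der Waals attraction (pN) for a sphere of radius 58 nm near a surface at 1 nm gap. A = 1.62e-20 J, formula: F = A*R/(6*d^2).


Convert to SI: R = 58 nm = 5.8e-08 m, d = 1 nm = 1e-09 m
F = A * R / (6 * d^2)
F = 1.62e-20 * 5.8e-08 / (6 * (1e-09)^2)
F = 1.566e-10 N = 156.6 pN

156.6


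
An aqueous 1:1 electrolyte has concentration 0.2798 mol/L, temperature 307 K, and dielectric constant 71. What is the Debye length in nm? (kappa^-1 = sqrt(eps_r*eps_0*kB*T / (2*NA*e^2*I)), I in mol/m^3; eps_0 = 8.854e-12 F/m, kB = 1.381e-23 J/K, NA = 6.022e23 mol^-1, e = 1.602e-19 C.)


Ionic strength I = 0.2798 * 1^2 * 1000 = 279.8 mol/m^3
kappa^-1 = sqrt(71 * 8.854e-12 * 1.381e-23 * 307 / (2 * 6.022e23 * (1.602e-19)^2 * 279.8))
kappa^-1 = 0.555 nm

0.555


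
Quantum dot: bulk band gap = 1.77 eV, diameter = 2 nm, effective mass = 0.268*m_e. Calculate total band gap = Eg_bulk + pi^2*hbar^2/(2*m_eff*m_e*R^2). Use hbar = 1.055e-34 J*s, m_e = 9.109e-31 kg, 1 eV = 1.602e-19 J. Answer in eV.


Radius R = 2/2 nm = 1e-09 m
Confinement energy dE = pi^2 * hbar^2 / (2 * m_eff * m_e * R^2)
dE = pi^2 * (1.055e-34)^2 / (2 * 0.268 * 9.109e-31 * (1e-09)^2) J, divided by 1.602e-19 J/eV
dE = 1.4045 eV
Total band gap = E_g(bulk) + dE = 1.77 + 1.4045 = 3.1745 eV

3.1745


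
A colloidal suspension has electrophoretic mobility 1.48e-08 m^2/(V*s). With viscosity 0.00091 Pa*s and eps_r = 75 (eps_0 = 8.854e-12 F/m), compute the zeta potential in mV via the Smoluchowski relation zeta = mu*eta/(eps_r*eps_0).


Smoluchowski equation: zeta = mu * eta / (eps_r * eps_0)
zeta = 1.48e-08 * 0.00091 / (75 * 8.854e-12)
zeta = 0.020282 V = 20.28 mV

20.28


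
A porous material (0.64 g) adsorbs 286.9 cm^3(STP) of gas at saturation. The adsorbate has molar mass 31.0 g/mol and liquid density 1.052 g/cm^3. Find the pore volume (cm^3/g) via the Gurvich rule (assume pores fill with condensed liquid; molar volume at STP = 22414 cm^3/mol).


Moles adsorbed n = V_ads / 22414 = 286.9 / 22414 = 1.280004e-02 mol
Liquid volume V_liq = n * M / rho_liq = 1.280004e-02 * 31.0 / 1.052 = 0.37719 cm^3
Specific pore volume V_pore = V_liq / m_sample = 0.37719 / 0.64
V_pore = 0.5894 cm^3/g

0.5894


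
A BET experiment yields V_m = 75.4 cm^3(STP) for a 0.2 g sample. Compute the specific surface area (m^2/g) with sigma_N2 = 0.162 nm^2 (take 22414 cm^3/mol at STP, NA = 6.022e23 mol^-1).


Number of moles in monolayer = V_m / 22414 = 75.4 / 22414 = 0.00336397
Number of molecules = moles * NA = 0.00336397 * 6.022e23
SA = molecules * sigma / mass
SA = (75.4 / 22414) * 6.022e23 * 0.162e-18 / 0.2
SA = 1640.9 m^2/g

1640.9


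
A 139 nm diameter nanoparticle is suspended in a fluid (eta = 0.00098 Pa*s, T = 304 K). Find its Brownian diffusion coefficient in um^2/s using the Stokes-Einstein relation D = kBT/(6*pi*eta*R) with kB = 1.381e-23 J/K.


Radius R = 139/2 = 69.5 nm = 6.95e-08 m
D = kB*T / (6*pi*eta*R)
D = 1.381e-23 * 304 / (6 * pi * 0.00098 * 6.95e-08)
D = 3.27006e-12 m^2/s = 3.27 um^2/s

3.27


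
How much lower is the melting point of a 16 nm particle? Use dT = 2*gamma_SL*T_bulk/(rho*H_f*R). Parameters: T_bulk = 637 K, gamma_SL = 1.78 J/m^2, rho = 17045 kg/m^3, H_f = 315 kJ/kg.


Radius R = 16/2 = 8 nm = 8e-09 m
Convert H_f = 315 kJ/kg = 315000 J/kg
dT = 2 * gamma_SL * T_bulk / (rho * H_f * R)
dT = 2 * 1.78 * 637 / (17045 * 315000 * 8e-09)
dT = 52.8 K

52.8


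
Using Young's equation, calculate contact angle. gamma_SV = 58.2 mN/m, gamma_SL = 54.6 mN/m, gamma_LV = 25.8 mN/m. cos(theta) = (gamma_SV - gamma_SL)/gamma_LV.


cos(theta) = (gamma_SV - gamma_SL) / gamma_LV
cos(theta) = (58.2 - 54.6) / 25.8
cos(theta) = 0.139535
theta = arccos(0.139535) = 81.98 degrees

81.98


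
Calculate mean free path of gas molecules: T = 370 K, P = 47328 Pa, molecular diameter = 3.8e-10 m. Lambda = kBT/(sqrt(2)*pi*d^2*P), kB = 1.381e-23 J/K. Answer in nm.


Mean free path: lambda = kB*T / (sqrt(2) * pi * d^2 * P)
lambda = 1.381e-23 * 370 / (sqrt(2) * pi * (3.8e-10)^2 * 47328)
lambda = 1.68285e-07 m
lambda = 168.28 nm

168.28


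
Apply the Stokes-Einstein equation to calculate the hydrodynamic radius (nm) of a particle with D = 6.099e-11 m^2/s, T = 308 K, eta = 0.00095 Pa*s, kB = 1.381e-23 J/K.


Stokes-Einstein: R = kB*T / (6*pi*eta*D)
R = 1.381e-23 * 308 / (6 * pi * 0.00095 * 6.099e-11)
R = 3.89458e-09 m = 3.89 nm

3.89


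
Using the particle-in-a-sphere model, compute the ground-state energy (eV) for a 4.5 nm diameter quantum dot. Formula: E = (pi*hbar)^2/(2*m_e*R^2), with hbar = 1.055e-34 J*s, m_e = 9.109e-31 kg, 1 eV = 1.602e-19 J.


Radius R = 4.5/2 = 2.25 nm = 2.25e-09 m
E = (pi * 1.055e-34)^2 / (2 * 9.109e-31 * (2.25e-09)^2)
E(J) = 1.19107e-20
E = E(J) / 1.602e-19 = 0.0743 eV

0.0743
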